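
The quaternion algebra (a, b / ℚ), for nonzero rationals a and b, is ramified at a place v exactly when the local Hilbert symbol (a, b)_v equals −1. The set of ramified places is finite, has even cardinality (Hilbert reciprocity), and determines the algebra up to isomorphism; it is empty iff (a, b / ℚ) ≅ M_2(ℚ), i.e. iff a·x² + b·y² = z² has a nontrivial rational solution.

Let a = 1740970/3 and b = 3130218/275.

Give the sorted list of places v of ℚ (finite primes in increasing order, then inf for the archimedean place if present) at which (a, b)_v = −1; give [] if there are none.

Mod squares: a ≡ 106590, b ≡ 462. Check v ∈ {∞, 2, 3, 5, 7, 11, 13, 17, 19}.
v=19: a=19^1·(≡4), b=19^0·(≡7) mod 19; (4|19)=+1, (7|19)=+1; (−1)^{1·0·9}·(+1)^0·(+1)^1 = +1.
v=2: v_2(a)=1, v_2(b)=1; units ≡ 7, 7 (mod 8); ε·ε+αω+βω = 1·1+1·0+1·0 ≡ 1  ⇒  (a,b)_2 = -1.
v=∞: 106590 > 0 and 462 > 0  ⇒  (a,b)_∞ = +1.
v=7: a=7^2·(≡4), b=7^3·(≡6) mod 7; (4|7)=+1, (6|7)=-1; (−1)^{2·3·3}·(+1)^3·(-1)^2 = +1.
v=3: a=3^-1·(≡1), b=3^3·(≡1) mod 3; (1|3)=+1, (1|3)=+1; (−1)^{-1·3·1}·(+1)^3·(+1)^-1 = -1.
v=5: a=5^1·(≡3), b=5^-2·(≡3) mod 5; (3|5)=-1, (3|5)=-1; (−1)^{1·-2·2}·(-1)^-2·(-1)^1 = -1.
v=17: a=17^1·(≡12), b=17^0·(≡14) mod 17; (12|17)=-1, (14|17)=-1; (−1)^{1·0·8}·(-1)^0·(-1)^1 = -1.
v=11: a=11^1·(≡8), b=11^-1·(≡1) mod 11; (8|11)=-1, (1|11)=+1; (−1)^{1·-1·5}·(-1)^-1·(+1)^1 = +1.
v=13: a=13^0·(≡12), b=13^2·(≡5) mod 13; (12|13)=+1, (5|13)=-1; (−1)^{0·2·6}·(+1)^2·(-1)^0 = +1.
Ram(106590, 462) = {2, 3, 5, 17}; no ℚ_2-point on the conic.

[2, 3, 5, 17]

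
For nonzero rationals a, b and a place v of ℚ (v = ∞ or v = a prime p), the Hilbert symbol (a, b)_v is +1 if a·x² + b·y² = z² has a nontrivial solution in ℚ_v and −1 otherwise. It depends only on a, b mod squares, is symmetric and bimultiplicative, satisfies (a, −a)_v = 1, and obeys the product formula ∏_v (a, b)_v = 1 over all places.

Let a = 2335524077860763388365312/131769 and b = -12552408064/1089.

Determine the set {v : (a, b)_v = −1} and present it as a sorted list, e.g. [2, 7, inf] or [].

[2, 7, 19, 53]

(a, b) ≡ (3115658, -12258211) mod (ℚ^×)²; places V = {2, 3, 7, 11, 13, 17, 19, 29, 37, 47, 53, ∞}.
(a,b)_29: α=4, u≡2; β=0, v≡12 (mod 29); (2|29)=-1, (12|29)=-1; sign (−1)^0·-1^0·-1^4 = +1.
(a,b)_∞: sgn(3115658)=+, sgn(-12258211)=−, so +1.
(a,b)_11: α=-4, u≡2; β=-2, v≡10 (mod 11); (2|11)=-1, (10|11)=-1; sign (−1)^0·-1^-2·-1^-4 = +1.
(a,b)_7: α=1, u≡3; β=1, v≡5 (mod 7); (3|7)=-1, (5|7)=-1; sign (−1)^1·-1^1·-1^1 = -1.
(a,b)_17: α=1, u≡7; β=0, v≡1 (mod 17); (7|17)=-1, (1|17)=+1; sign (−1)^0·-1^0·+1^1 = +1.
(a,b)_53: α=1, u≡15; β=1, v≡34 (mod 53); (15|53)=+1, (34|53)=-1; sign (−1)^0·+1^1·-1^1 = -1.
(a,b)_13: α=1, u≡6; β=0, v≡9 (mod 13); (6|13)=-1, (9|13)=+1; sign (−1)^0·-1^0·+1^1 = +1.
(a,b)_3: α=-2, u≡2; β=-2, v≡2 (mod 3); (2|3)=-1, (2|3)=-1; sign (−1)^0·-1^-2·-1^-2 = +1.
(a,b)_37: α=4, u≡21; β=1, v≡13 (mod 37); (21|37)=+1, (13|37)=-1; sign (−1)^0·+1^1·-1^4 = +1.
(a,b)_19: α=1, u≡12; β=1, v≡8 (mod 19); (12|19)=-1, (8|19)=-1; sign (−1)^1·-1^1·-1^1 = -1.
(a,b)_2: α=9, β=10; u≡5, v≡5 (mod 8); ε(u)ε(v)=0·0, αω(v)=9·1, βω(u)=10·1; sum ≡ 1  ⇒  -1.
(a,b)_47: α=2, u≡6; β=1, v≡36 (mod 47); (6|47)=+1, (36|47)=+1; sign (−1)^0·+1^1·+1^2 = +1.
|Ram(3115658, -12258211)| = 4, even; anisotropic at {2, 7, 19, 53}.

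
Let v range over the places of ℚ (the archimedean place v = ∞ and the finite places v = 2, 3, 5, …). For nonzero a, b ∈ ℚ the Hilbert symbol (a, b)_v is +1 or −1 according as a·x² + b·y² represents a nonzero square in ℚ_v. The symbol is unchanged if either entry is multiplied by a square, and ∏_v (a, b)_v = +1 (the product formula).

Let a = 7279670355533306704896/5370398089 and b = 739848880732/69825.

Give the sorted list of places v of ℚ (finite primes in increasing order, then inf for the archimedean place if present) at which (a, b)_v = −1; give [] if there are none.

[17, 41]

Mod squares: a ≡ 28509, b ≡ 22208511. Check v ∈ {∞, 2, 3, 5, 7, 13, 17, 19, 29, 41, 43, 53}.
v=13: a=13^5·(≡10), b=13^3·(≡12) mod 13; (10|13)=+1, (12|13)=+1; (−1)^{5·3·6}·(+1)^3·(+1)^5 = +1.
v=5: a=5^0·(≡4), b=5^-2·(≡4) mod 5; (4|5)=+1, (4|5)=+1; (−1)^{0·-2·2}·(+1)^-2·(+1)^0 = +1.
v=∞: 28509 > 0 and 22208511 > 0  ⇒  (a,b)_∞ = +1.
v=43: a=43^3·(≡42), b=43^1·(≡13) mod 43; (42|43)=-1, (13|43)=+1; (−1)^{3·1·21}·(-1)^1·(+1)^3 = +1.
v=41: a=41^2·(≡12), b=41^1·(≡37) mod 41; (12|41)=-1, (37|41)=+1; (−1)^{2·1·20}·(-1)^1·(+1)^2 = -1.
v=17: a=17^1·(≡3), b=17^1·(≡9) mod 17; (3|17)=-1, (9|17)=+1; (−1)^{1·1·8}·(-1)^1·(+1)^1 = -1.
v=2: v_2(a)=10, v_2(b)=2; units ≡ 5, 7 (mod 8); ε·ε+αω+βω = 0·1+10·0+2·1 ≡ 0  ⇒  (a,b)_2 = +1.
v=3: a=3^1·(≡2), b=3^-1·(≡1) mod 3; (2|3)=-1, (1|3)=+1; (−1)^{1·-1·1}·(-1)^-1·(+1)^1 = +1.
v=53: a=53^2·(≡41), b=53^2·(≡51) mod 53; (41|53)=-1, (51|53)=-1; (−1)^{2·2·26}·(-1)^2·(-1)^2 = +1.
v=19: a=19^-4·(≡1), b=19^-1·(≡8) mod 19; (1|19)=+1, (8|19)=-1; (−1)^{-4·-1·9}·(+1)^-1·(-1)^-4 = +1.
v=7: a=7^-2·(≡3), b=7^-2·(≡6) mod 7; (3|7)=-1, (6|7)=-1; (−1)^{-2·-2·3}·(-1)^-2·(-1)^-2 = +1.
v=29: a=29^-2·(≡10), b=29^0·(≡8) mod 29; (10|29)=-1, (8|29)=-1; (−1)^{-2·0·14}·(-1)^0·(-1)^-2 = +1.
(28509, 22208511 / ℚ) ramifies at {17, 41}: a division algebra.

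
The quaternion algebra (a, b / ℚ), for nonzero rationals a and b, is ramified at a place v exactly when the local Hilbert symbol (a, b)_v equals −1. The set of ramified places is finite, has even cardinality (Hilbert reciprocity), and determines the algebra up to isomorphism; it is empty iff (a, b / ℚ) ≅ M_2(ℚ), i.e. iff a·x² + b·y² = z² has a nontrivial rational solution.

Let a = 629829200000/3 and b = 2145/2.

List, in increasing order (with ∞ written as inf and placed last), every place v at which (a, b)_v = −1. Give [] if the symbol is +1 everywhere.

[2, 3, 7, 11]

Mod squares: a ≡ 2310, b ≡ 4290. Check v ∈ {∞, 2, 3, 5, 7, 11, 13}.
v=5: a=5^5·(≡3), b=5^1·(≡2) mod 5; (3|5)=-1, (2|5)=-1; (−1)^{5·1·2}·(-1)^1·(-1)^5 = +1.
v=3: a=3^-1·(≡2), b=3^1·(≡2) mod 3; (2|3)=-1, (2|3)=-1; (−1)^{-1·1·1}·(-1)^1·(-1)^-1 = -1.
v=13: a=13^2·(≡9), b=13^1·(≡11) mod 13; (9|13)=+1, (11|13)=-1; (−1)^{2·1·6}·(+1)^1·(-1)^2 = +1.
v=11: a=11^3·(≡3), b=11^1·(≡4) mod 11; (3|11)=+1, (4|11)=+1; (−1)^{3·1·5}·(+1)^1·(+1)^3 = -1.
v=∞: 2310 > 0 and 4290 > 0  ⇒  (a,b)_∞ = +1.
v=7: a=7^1·(≡2), b=7^0·(≡5) mod 7; (2|7)=+1, (5|7)=-1; (−1)^{1·0·3}·(+1)^0·(-1)^1 = -1.
v=2: v_2(a)=7, v_2(b)=-1; units ≡ 3, 1 (mod 8); ε·ε+αω+βω = 1·0+7·0+-1·1 ≡ 1  ⇒  (a,b)_2 = -1.
(2310, 4290 / ℚ) ramifies at {2, 3, 7, 11}: a division algebra.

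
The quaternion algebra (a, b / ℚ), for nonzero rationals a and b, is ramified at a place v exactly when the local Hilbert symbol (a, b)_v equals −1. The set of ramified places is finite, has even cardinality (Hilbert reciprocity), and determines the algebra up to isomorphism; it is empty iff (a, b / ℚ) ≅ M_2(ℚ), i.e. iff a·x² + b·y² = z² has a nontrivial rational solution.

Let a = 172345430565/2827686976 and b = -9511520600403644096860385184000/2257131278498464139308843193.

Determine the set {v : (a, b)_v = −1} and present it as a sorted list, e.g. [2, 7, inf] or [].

[5, 17]

Mod squares: a ≡ 165, b ≡ -6545. Check v ∈ {∞, 2, 3, 5, 7, 11, 17, 19, 23, 29}.
v=∞: 165 > 0 and -6545 < 0  ⇒  (a,b)_∞ = +1.
v=11: a=11^1·(≡1), b=11^3·(≡7) mod 11; (1|11)=+1, (7|11)=-1; (−1)^{1·3·5}·(+1)^3·(-1)^1 = +1.
v=19: a=19^2·(≡14), b=19^6·(≡3) mod 19; (14|19)=-1, (3|19)=-1; (−1)^{2·6·9}·(-1)^6·(-1)^2 = +1.
v=3: a=3^11·(≡1), b=3^24·(≡1) mod 3; (1|3)=+1, (1|3)=+1; (−1)^{11·24·1}·(+1)^24·(+1)^11 = +1.
v=5: a=5^1·(≡3), b=5^3·(≡1) mod 5; (3|5)=-1, (1|5)=+1; (−1)^{1·3·2}·(-1)^3·(+1)^1 = -1.
v=2: v_2(a)=-6, v_2(b)=8; units ≡ 5, 7 (mod 8); ε·ε+αω+βω = 0·1+-6·0+8·1 ≡ 0  ⇒  (a,b)_2 = +1.
v=7: a=7^2·(≡4), b=7^5·(≡3) mod 7; (4|7)=+1, (3|7)=-1; (−1)^{2·5·3}·(+1)^5·(-1)^2 = +1.
v=17: a=17^-4·(≡11), b=17^-11·(≡12) mod 17; (11|17)=-1, (12|17)=-1; (−1)^{-4·-11·8}·(-1)^-11·(-1)^-4 = -1.
v=29: a=29^0·(≡28), b=29^-2·(≡6) mod 29; (28|29)=+1, (6|29)=+1; (−1)^{0·-2·14}·(+1)^-2·(+1)^0 = +1.
v=23: a=23^-2·(≡3), b=23^-8·(≡17) mod 23; (3|23)=+1, (17|23)=-1; (−1)^{-2·-8·11}·(+1)^-8·(-1)^-2 = +1.
Ram(165, -6545) = {5, 17}; no ℚ_5-point on the conic.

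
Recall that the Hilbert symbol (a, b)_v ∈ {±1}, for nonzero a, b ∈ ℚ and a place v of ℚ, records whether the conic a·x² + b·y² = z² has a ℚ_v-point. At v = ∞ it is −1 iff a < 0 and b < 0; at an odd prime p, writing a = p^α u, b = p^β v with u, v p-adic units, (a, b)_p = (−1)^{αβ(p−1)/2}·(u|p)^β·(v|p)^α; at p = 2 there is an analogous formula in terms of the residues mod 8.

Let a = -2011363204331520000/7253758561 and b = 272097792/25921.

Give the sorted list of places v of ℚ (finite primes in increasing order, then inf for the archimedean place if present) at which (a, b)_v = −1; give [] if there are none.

[2, 3]

Mod squares: a ≡ -3, b ≡ 2. Check v ∈ {∞, 2, 3, 5, 7, 13, 23}.
v=2: v_2(a)=14, v_2(b)=9; units ≡ 5, 1 (mod 8); ε·ε+αω+βω = 0·0+14·0+9·1 ≡ 1  ⇒  (a,b)_2 = -1.
v=∞: -3 < 0 and 2 > 0  ⇒  (a,b)_∞ = +1.
v=7: a=7^-2·(≡4), b=7^-2·(≡2) mod 7; (4|7)=+1, (2|7)=+1; (−1)^{-2·-2·3}·(+1)^-2·(+1)^-2 = +1.
v=3: a=3^19·(≡2), b=3^12·(≡2) mod 3; (2|3)=-1, (2|3)=-1; (−1)^{19·12·1}·(-1)^12·(-1)^19 = -1.
v=5: a=5^4·(≡3), b=5^0·(≡2) mod 5; (3|5)=-1, (2|5)=-1; (−1)^{4·0·2}·(-1)^0·(-1)^4 = +1.
v=13: a=13^2·(≡4), b=13^0·(≡8) mod 13; (4|13)=+1, (8|13)=-1; (−1)^{2·0·6}·(+1)^0·(-1)^2 = +1.
v=23: a=23^-6·(≡17), b=23^-2·(≡6) mod 23; (17|23)=-1, (6|23)=+1; (−1)^{-6·-2·11}·(-1)^-2·(+1)^-6 = +1.
Ram(-3, 2) = {2, 3}; no ℚ_2-point on the conic.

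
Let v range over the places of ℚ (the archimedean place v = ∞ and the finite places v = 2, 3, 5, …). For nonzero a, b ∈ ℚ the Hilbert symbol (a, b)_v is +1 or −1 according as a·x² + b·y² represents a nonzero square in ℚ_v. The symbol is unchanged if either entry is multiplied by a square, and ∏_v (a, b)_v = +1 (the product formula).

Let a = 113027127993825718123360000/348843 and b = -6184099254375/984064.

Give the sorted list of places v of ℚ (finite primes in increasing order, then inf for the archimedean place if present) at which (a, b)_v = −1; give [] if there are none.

Mod squares: a ≡ 2028117, b ≡ -1508087. Check v ∈ {∞, 2, 3, 5, 7, 11, 13, 17, 19, 23, 29, 31}.
v=5: a=5^4·(≡2), b=5^4·(≡2) mod 5; (2|5)=-1, (2|5)=-1; (−1)^{4·4·2}·(-1)^4·(-1)^4 = +1.
v=23: a=23^1·(≡14), b=23^1·(≡3) mod 23; (14|23)=-1, (3|23)=+1; (−1)^{1·1·11}·(-1)^1·(+1)^1 = +1.
v=31: a=31^-2·(≡25), b=31^-2·(≡7) mod 31; (25|31)=+1, (7|31)=+1; (−1)^{-2·-2·15}·(+1)^-2·(+1)^-2 = +1.
v=17: a=17^5·(≡5), b=17^1·(≡7) mod 17; (5|17)=-1, (7|17)=-1; (−1)^{5·1·8}·(-1)^1·(-1)^5 = +1.
v=29: a=29^4·(≡17), b=29^1·(≡20) mod 29; (17|29)=-1, (20|29)=+1; (−1)^{4·1·14}·(-1)^1·(+1)^4 = -1.
v=11: a=11^-2·(≡3), b=11^0·(≡6) mod 11; (3|11)=+1, (6|11)=-1; (−1)^{-2·0·5}·(+1)^0·(-1)^-2 = +1.
v=2: v_2(a)=8, v_2(b)=-10; units ≡ 5, 1 (mod 8); ε·ε+αω+βω = 0·0+8·0+-10·1 ≡ 0  ⇒  (a,b)_2 = +1.
v=7: a=7^3·(≡2), b=7^1·(≡5) mod 7; (2|7)=+1, (5|7)=-1; (−1)^{3·1·3}·(+1)^1·(-1)^3 = +1.
v=13: a=13^1·(≡9), b=13^0·(≡12) mod 13; (9|13)=+1, (12|13)=+1; (−1)^{1·0·6}·(+1)^0·(+1)^1 = +1.
v=3: a=3^-1·(≡1), b=3^8·(≡1) mod 3; (1|3)=+1, (1|3)=+1; (−1)^{-1·8·1}·(+1)^8·(+1)^-1 = +1.
v=19: a=19^3·(≡16), b=19^1·(≡17) mod 19; (16|19)=+1, (17|19)=+1; (−1)^{3·1·9}·(+1)^1·(+1)^3 = -1.
v=∞: 2028117 > 0 and -1508087 < 0  ⇒  (a,b)_∞ = +1.
(2028117, -1508087 / ℚ) ramifies at {19, 29}: a division algebra.

[19, 29]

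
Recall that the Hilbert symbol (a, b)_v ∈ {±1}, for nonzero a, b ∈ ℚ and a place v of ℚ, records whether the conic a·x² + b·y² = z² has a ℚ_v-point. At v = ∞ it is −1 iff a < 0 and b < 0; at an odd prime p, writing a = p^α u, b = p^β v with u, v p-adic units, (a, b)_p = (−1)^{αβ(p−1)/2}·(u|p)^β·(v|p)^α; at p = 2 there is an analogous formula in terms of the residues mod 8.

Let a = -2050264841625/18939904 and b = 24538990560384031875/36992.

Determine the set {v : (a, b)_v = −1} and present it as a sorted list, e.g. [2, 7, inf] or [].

[2, 5]

(a, b) ≡ (-13585, 38) mod (ℚ^×)²; places V = {2, 3, 5, 7, 11, 13, 17, 19, ∞}.
(a,b)_5: α=3, u≡3; β=4, v≡3 (mod 5); (3|5)=-1, (3|5)=-1; sign (−1)^0·-1^4·-1^3 = -1.
(a,b)_2: α=-16, β=-7; u≡7, v≡3 (mod 8); ε(u)ε(v)=1·1, αω(v)=-16·1, βω(u)=-7·0; sum ≡ 1  ⇒  -1.
(a,b)_19: α=1, u≡11; β=3, v≡13 (mod 19); (11|19)=+1, (13|19)=-1; sign (−1)^1·+1^3·-1^1 = +1.
(a,b)_3: α=6, u≡2; β=4, v≡2 (mod 3); (2|3)=-1, (2|3)=-1; sign (−1)^0·-1^4·-1^6 = +1.
(a,b)_13: α=3, u≡7; β=6, v≡1 (mod 13); (7|13)=-1, (1|13)=+1; sign (−1)^0·-1^6·+1^3 = +1.
(a,b)_11: α=1, u≡2; β=4, v≡3 (mod 11); (2|11)=-1, (3|11)=+1; sign (−1)^0·-1^4·+1^1 = +1.
(a,b)_∞: sgn(-13585)=−, sgn(38)=+, so +1.
(a,b)_17: α=-2, u≡13; β=-2, v≡13 (mod 17); (13|17)=+1, (13|17)=+1; sign (−1)^0·+1^-2·+1^-2 = +1.
(a,b)_7: α=2, u≡2; β=0, v≡6 (mod 7); (2|7)=+1, (6|7)=-1; sign (−1)^0·+1^0·-1^2 = +1.
(-13585, 38 / ℚ) ramifies at {2, 5}: a division algebra.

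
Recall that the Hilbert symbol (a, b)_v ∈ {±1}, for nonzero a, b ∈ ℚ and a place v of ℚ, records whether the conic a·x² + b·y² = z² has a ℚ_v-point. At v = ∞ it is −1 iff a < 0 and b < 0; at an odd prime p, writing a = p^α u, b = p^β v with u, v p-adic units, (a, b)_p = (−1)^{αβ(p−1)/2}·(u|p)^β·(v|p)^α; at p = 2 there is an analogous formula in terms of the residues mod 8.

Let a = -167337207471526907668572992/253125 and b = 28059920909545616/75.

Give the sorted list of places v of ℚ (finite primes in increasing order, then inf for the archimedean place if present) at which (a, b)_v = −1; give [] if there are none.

Mod squares: a ≡ -14003665, b ≡ 17043. Check v ∈ {∞, 2, 3, 5, 7, 13, 17, 19, 23, 29, 37, 47}.
v=∞: -14003665 < 0 and 17043 > 0  ⇒  (a,b)_∞ = +1.
v=47: a=47^2·(≡28), b=47^0·(≡26) mod 47; (28|47)=+1, (26|47)=-1; (−1)^{2·0·23}·(+1)^0·(-1)^2 = +1.
v=23: a=23^3·(≡1), b=23^3·(≡21) mod 23; (1|23)=+1, (21|23)=-1; (−1)^{3·3·11}·(+1)^3·(-1)^3 = +1.
v=37: a=37^2·(≡26), b=37^0·(≡6) mod 37; (26|37)=+1, (6|37)=-1; (−1)^{2·0·18}·(+1)^0·(-1)^2 = +1.
v=7: a=7^4·(≡5), b=7^4·(≡3) mod 7; (5|7)=-1, (3|7)=-1; (−1)^{4·4·3}·(-1)^4·(-1)^4 = +1.
v=13: a=13^1·(≡9), b=13^1·(≡2) mod 13; (9|13)=+1, (2|13)=-1; (−1)^{1·1·6}·(+1)^1·(-1)^1 = -1.
v=3: a=3^-4·(≡2), b=3^-1·(≡2) mod 3; (2|3)=-1, (2|3)=-1; (−1)^{-4·-1·1}·(-1)^-1·(-1)^-4 = -1.
v=19: a=19^1·(≡12), b=19^1·(≡11) mod 19; (12|19)=-1, (11|19)=+1; (−1)^{1·1·9}·(-1)^1·(+1)^1 = +1.
v=5: a=5^-5·(≡3), b=5^-2·(≡2) mod 5; (3|5)=-1, (2|5)=-1; (−1)^{-5·-2·2}·(-1)^-2·(-1)^-5 = -1.
v=17: a=17^3·(≡7), b=17^2·(≡9) mod 17; (7|17)=-1, (9|17)=+1; (−1)^{3·2·8}·(-1)^2·(+1)^3 = +1.
v=29: a=29^3·(≡16), b=29^2·(≡23) mod 29; (16|29)=+1, (23|29)=+1; (−1)^{3·2·14}·(+1)^2·(+1)^3 = +1.
v=2: v_2(a)=6, v_2(b)=4; units ≡ 7, 3 (mod 8); ε·ε+αω+βω = 1·1+6·1+4·0 ≡ 1  ⇒  (a,b)_2 = -1.
(-14003665, 17043 / ℚ) ramifies at {2, 3, 5, 13}: a division algebra.

[2, 3, 5, 13]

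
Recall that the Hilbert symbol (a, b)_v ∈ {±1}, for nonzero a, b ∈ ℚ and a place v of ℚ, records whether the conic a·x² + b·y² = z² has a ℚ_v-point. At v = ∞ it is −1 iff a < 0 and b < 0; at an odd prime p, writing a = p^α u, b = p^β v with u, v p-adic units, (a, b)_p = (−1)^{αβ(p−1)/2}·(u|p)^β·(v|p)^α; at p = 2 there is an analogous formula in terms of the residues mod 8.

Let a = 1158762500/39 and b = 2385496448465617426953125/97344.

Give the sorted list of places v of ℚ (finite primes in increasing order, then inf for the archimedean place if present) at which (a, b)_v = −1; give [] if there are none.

[3, 5, 7, 13, 19, 41]

Mod squares: a ≡ 18076695, b ≡ 5453. Check v ∈ {∞, 2, 3, 5, 7, 13, 17, 19, 41}.
v=∞: 18076695 > 0 and 5453 > 0  ⇒  (a,b)_∞ = +1.
v=41: a=41^1·(≡15), b=41^3·(≡21) mod 41; (15|41)=-1, (21|41)=+1; (−1)^{1·3·20}·(-1)^3·(+1)^1 = -1.
v=5: a=5^5·(≡1), b=5^8·(≡2) mod 5; (1|5)=+1, (2|5)=-1; (−1)^{5·8·2}·(+1)^8·(-1)^5 = -1.
v=7: a=7^1·(≡4), b=7^3·(≡1) mod 7; (4|7)=+1, (1|7)=+1; (−1)^{1·3·3}·(+1)^3·(+1)^1 = -1.
v=3: a=3^-1·(≡2), b=3^-2·(≡2) mod 3; (2|3)=-1, (2|3)=-1; (−1)^{-1·-2·1}·(-1)^-2·(-1)^-1 = -1.
v=2: v_2(a)=2, v_2(b)=-6; units ≡ 7, 5 (mod 8); ε·ε+αω+βω = 1·0+2·1+-6·0 ≡ 0  ⇒  (a,b)_2 = +1.
v=13: a=13^-1·(≡4), b=13^-2·(≡2) mod 13; (4|13)=+1, (2|13)=-1; (−1)^{-1·-2·6}·(+1)^-2·(-1)^-1 = -1.
v=19: a=19^1·(≡8), b=19^7·(≡2) mod 19; (8|19)=-1, (2|19)=-1; (−1)^{1·7·9}·(-1)^7·(-1)^1 = -1.
v=17: a=17^1·(≡13), b=17^2·(≡2) mod 17; (13|17)=+1, (2|17)=+1; (−1)^{1·2·8}·(+1)^2·(+1)^1 = +1.
(18076695, 5453 / ℚ) ramifies at {3, 5, 7, 13, 19, 41}: a division algebra.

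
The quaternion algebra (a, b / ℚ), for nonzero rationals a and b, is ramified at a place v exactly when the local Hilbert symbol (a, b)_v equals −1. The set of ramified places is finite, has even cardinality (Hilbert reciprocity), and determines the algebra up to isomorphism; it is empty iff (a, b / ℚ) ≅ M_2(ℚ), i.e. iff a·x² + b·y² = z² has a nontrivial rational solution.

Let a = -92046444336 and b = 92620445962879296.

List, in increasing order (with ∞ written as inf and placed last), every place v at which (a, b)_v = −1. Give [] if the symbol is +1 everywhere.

(a, b) ≡ (-11, 21) mod (ℚ^×)²; places V = {2, 3, 7, 11, ∞}.
(a,b)_∞: sgn(-11)=−, sgn(21)=+, so +1.
(a,b)_2: α=4, β=6; u≡5, v≡5 (mod 8); ε(u)ε(v)=0·0, αω(v)=4·1, βω(u)=6·1; sum ≡ 0  ⇒  +1.
(a,b)_7: α=2, u≡3; β=3, v≡5 (mod 7); (3|7)=-1, (5|7)=-1; sign (−1)^0·-1^3·-1^2 = -1.
(a,b)_11: α=5, u≡2; β=8, v≡6 (mod 11); (2|11)=-1, (6|11)=-1; sign (−1)^0·-1^8·-1^5 = -1.
(a,b)_3: α=6, u≡1; β=9, v≡1 (mod 3); (1|3)=+1, (1|3)=+1; sign (−1)^0·+1^9·+1^6 = +1.
(-11, 21 / ℚ) ramifies at {7, 11}: a division algebra.

[7, 11]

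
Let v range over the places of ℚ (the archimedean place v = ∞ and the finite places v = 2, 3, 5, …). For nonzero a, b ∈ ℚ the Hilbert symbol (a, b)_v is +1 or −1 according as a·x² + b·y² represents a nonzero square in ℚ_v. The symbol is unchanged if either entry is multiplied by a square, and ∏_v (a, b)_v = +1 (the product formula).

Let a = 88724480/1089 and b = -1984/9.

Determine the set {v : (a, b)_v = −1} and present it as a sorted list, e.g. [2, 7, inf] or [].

(a, b) ≡ (86645, -31) mod (ℚ^×)²; places V = {2, 3, 5, 11, 13, 31, 43, ∞}.
(a,b)_5: α=1, u≡4; β=0, v≡4 (mod 5); (4|5)=+1, (4|5)=+1; sign (−1)^0·+1^0·+1^1 = +1.
(a,b)_43: α=1, u≡28; β=0, v≡28 (mod 43); (28|43)=-1, (28|43)=-1; sign (−1)^0·-1^0·-1^1 = -1.
(a,b)_11: α=-2, u≡1; β=0, v≡2 (mod 11); (1|11)=+1, (2|11)=-1; sign (−1)^0·+1^0·-1^-2 = +1.
(a,b)_∞: sgn(86645)=+, sgn(-31)=−, so +1.
(a,b)_13: α=1, u≡9; β=0, v≡2 (mod 13); (9|13)=+1, (2|13)=-1; sign (−1)^0·+1^0·-1^1 = -1.
(a,b)_2: α=10, β=6; u≡5, v≡1 (mod 8); ε(u)ε(v)=0·0, αω(v)=10·0, βω(u)=6·1; sum ≡ 0  ⇒  +1.
(a,b)_31: α=1, u≡9; β=1, v≡17 (mod 31); (9|31)=+1, (17|31)=-1; sign (−1)^1·+1^1·-1^1 = +1.
(a,b)_3: α=-2, u≡2; β=-2, v≡2 (mod 3); (2|3)=-1, (2|3)=-1; sign (−1)^0·-1^-2·-1^-2 = +1.
(86645, -31 / ℚ) ramifies at {13, 43}: a division algebra.

[13, 43]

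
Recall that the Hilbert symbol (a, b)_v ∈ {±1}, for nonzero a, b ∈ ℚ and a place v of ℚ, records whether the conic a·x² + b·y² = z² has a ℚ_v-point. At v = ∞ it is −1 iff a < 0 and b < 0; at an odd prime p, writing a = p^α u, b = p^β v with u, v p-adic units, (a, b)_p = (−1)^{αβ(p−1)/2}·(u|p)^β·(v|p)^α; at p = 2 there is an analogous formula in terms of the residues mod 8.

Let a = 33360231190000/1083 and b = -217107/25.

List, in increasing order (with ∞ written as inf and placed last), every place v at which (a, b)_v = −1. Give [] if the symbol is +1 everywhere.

[11, 13, 17, 31]

(a, b) ≡ (44733, -24123) mod (ℚ^×)²; places V = {2, 3, 5, 11, 13, 17, 19, 31, 37, 43, ∞}.
(a,b)_17: α=0, u≡6; β=1, v≡8 (mod 17); (6|17)=-1, (8|17)=+1; sign (−1)^0·-1^1·+1^0 = -1.
(a,b)_3: α=-1, u≡1; β=3, v≡2 (mod 3); (1|3)=+1, (2|3)=-1; sign (−1)^1·+1^3·-1^-1 = +1.
(a,b)_31: α=1, u≡22; β=0, v≡23 (mod 31); (22|31)=-1, (23|31)=-1; sign (−1)^0·-1^0·-1^1 = -1.
(a,b)_13: α=1, u≡1; β=0, v≡7 (mod 13); (1|13)=+1, (7|13)=-1; sign (−1)^0·+1^0·-1^1 = -1.
(a,b)_2: α=4, β=0; u≡5, v≡5 (mod 8); ε(u)ε(v)=0·0, αω(v)=4·1, βω(u)=0·1; sum ≡ 0  ⇒  +1.
(a,b)_∞: sgn(44733)=+, sgn(-24123)=−, so +1.
(a,b)_43: α=2, u≡25; β=1, v≡1 (mod 43); (25|43)=+1, (1|43)=+1; sign (−1)^0·+1^1·+1^2 = +1.
(a,b)_11: α=2, u≡10; β=1, v≡10 (mod 11); (10|11)=-1, (10|11)=-1; sign (−1)^0·-1^1·-1^2 = -1.
(a,b)_37: α=1, u≡3; β=0, v≡27 (mod 37); (3|37)=+1, (27|37)=+1; sign (−1)^0·+1^0·+1^1 = +1.
(a,b)_19: α=-2, u≡6; β=0, v≡1 (mod 19); (6|19)=+1, (1|19)=+1; sign (−1)^0·+1^0·+1^-2 = +1.
(a,b)_5: α=4, u≡3; β=-2, v≡3 (mod 5); (3|5)=-1, (3|5)=-1; sign (−1)^0·-1^-2·-1^4 = +1.
(44733, -24123 / ℚ) ramifies at {11, 13, 17, 31}: a division algebra.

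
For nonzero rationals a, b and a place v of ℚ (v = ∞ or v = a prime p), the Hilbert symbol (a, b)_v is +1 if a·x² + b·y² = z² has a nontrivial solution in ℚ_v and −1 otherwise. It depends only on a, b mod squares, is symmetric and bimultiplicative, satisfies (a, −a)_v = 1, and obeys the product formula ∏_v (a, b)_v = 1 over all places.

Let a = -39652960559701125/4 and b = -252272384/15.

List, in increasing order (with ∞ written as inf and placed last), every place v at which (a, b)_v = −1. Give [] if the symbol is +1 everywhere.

[2, 3, 5, inf]

(a, b) ≡ (-23205, -1785) mod (ℚ^×)²; places V = {2, 3, 5, 7, 13, 17, ∞}.
(a,b)_7: α=3, u≡6; β=3, v≡2 (mod 7); (6|7)=-1, (2|7)=+1; sign (−1)^1·-1^3·+1^3 = +1.
(a,b)_3: α=1, u≡2; β=-1, v≡2 (mod 3); (2|3)=-1, (2|3)=-1; sign (−1)^1·-1^-1·-1^1 = -1.
(a,b)_∞: sgn(-23205)=−, sgn(-1785)=−, so -1.
(a,b)_5: α=3, u≡4; β=-1, v≡2 (mod 5); (4|5)=+1, (2|5)=-1; sign (−1)^0·+1^-1·-1^3 = -1.
(a,b)_17: α=3, u≡14; β=1, v≡7 (mod 17); (14|17)=-1, (7|17)=-1; sign (−1)^0·-1^1·-1^3 = +1.
(a,b)_13: α=7, u≡4; β=2, v≡1 (mod 13); (4|13)=+1, (1|13)=+1; sign (−1)^0·+1^2·+1^7 = +1.
(a,b)_2: α=-2, β=8; u≡3, v≡7 (mod 8); ε(u)ε(v)=1·1, αω(v)=-2·0, βω(u)=8·1; sum ≡ 1  ⇒  -1.
|Ram(-23205, -1785)| = 4, even; anisotropic at {2, 3, 5, ∞}.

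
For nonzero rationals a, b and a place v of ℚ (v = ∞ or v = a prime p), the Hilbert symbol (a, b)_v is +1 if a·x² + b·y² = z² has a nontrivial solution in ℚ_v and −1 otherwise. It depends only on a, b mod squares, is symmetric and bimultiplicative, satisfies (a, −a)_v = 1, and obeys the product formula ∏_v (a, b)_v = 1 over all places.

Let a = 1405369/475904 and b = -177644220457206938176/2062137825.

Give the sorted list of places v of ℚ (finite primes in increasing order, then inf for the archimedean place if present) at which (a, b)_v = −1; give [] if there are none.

[2, 3, 29, 43]

Mod squares: a ≡ 315491, b ≡ -946473. Check v ∈ {∞, 2, 3, 5, 7, 11, 13, 17, 23, 29, 31, 43}.
v=23: a=23^1·(≡16), b=23^3·(≡22) mod 23; (16|23)=+1, (22|23)=-1; (−1)^{1·3·11}·(+1)^3·(-1)^1 = +1.
v=11: a=11^-1·(≡9), b=11^-1·(≡7) mod 11; (9|11)=+1, (7|11)=-1; (−1)^{-1·-1·5}·(+1)^-1·(-1)^-1 = +1.
v=43: a=43^1·(≡2), b=43^3·(≡3) mod 43; (2|43)=-1, (3|43)=-1; (−1)^{1·3·21}·(-1)^3·(-1)^1 = -1.
v=∞: 315491 > 0 and -946473 < 0  ⇒  (a,b)_∞ = +1.
v=5: a=5^0·(≡1), b=5^-2·(≡3) mod 5; (1|5)=+1, (3|5)=-1; (−1)^{0·-2·2}·(+1)^-2·(-1)^0 = +1.
v=31: a=31^0·(≡2), b=31^-2·(≡14) mod 31; (2|31)=+1, (14|31)=+1; (−1)^{0·-2·15}·(+1)^-2·(+1)^0 = +1.
v=7: a=7^2·(≡1), b=7^6·(≡1) mod 7; (1|7)=+1, (1|7)=+1; (−1)^{2·6·3}·(+1)^6·(+1)^2 = +1.
v=3: a=3^0·(≡2), b=3^-3·(≡1) mod 3; (2|3)=-1, (1|3)=+1; (−1)^{0·-3·1}·(-1)^-3·(+1)^0 = -1.
v=13: a=13^-2·(≡7), b=13^0·(≡11) mod 13; (7|13)=-1, (11|13)=-1; (−1)^{-2·0·6}·(-1)^0·(-1)^-2 = +1.
v=17: a=17^0·(≡5), b=17^-2·(≡9) mod 17; (5|17)=-1, (9|17)=+1; (−1)^{0·-2·8}·(-1)^-2·(+1)^0 = +1.
v=2: v_2(a)=-8, v_2(b)=6; units ≡ 3, 7 (mod 8); ε·ε+αω+βω = 1·1+-8·0+6·1 ≡ 1  ⇒  (a,b)_2 = -1.
v=29: a=29^1·(≡25), b=29^3·(≡12) mod 29; (25|29)=+1, (12|29)=-1; (−1)^{1·3·14}·(+1)^3·(-1)^1 = -1.
|Ram(315491, -946473)| = 4, even; anisotropic at {2, 3, 29, 43}.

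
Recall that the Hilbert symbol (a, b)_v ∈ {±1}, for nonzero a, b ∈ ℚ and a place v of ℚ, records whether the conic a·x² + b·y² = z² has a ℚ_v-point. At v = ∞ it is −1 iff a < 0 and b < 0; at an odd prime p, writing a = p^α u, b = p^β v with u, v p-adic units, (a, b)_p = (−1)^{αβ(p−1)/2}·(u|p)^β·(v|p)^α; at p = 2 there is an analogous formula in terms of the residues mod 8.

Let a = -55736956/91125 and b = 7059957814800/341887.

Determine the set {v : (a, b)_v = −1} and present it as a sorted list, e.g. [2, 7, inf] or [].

[11, 23]

Mod squares: a ≡ -1595, b ≡ 51359. Check v ∈ {∞, 2, 3, 5, 7, 11, 13, 17, 19, 23, 29, 47}.
v=23: a=23^0·(≡21), b=23^1·(≡4) mod 23; (21|23)=-1, (4|23)=+1; (−1)^{0·1·11}·(-1)^1·(+1)^0 = -1.
v=17: a=17^0·(≡12), b=17^-2·(≡8) mod 17; (12|17)=-1, (8|17)=+1; (−1)^{0·-2·8}·(-1)^-2·(+1)^0 = +1.
v=3: a=3^-6·(≡1), b=3^2·(≡2) mod 3; (1|3)=+1, (2|3)=-1; (−1)^{-6·2·1}·(+1)^2·(-1)^-6 = +1.
v=5: a=5^-3·(≡1), b=5^2·(≡1) mod 5; (1|5)=+1, (1|5)=+1; (−1)^{-3·2·2}·(+1)^2·(+1)^-3 = +1.
v=47: a=47^0·(≡4), b=47^2·(≡44) mod 47; (4|47)=+1, (44|47)=-1; (−1)^{0·2·23}·(+1)^2·(-1)^0 = +1.
v=2: v_2(a)=2, v_2(b)=4; units ≡ 5, 7 (mod 8); ε·ε+αω+βω = 0·1+2·0+4·1 ≡ 0  ⇒  (a,b)_2 = +1.
v=19: a=19^2·(≡17), b=19^0·(≡14) mod 19; (17|19)=+1, (14|19)=-1; (−1)^{2·0·9}·(+1)^0·(-1)^2 = +1.
v=13: a=13^0·(≡3), b=13^-2·(≡9) mod 13; (3|13)=+1, (9|13)=+1; (−1)^{0·-2·6}·(+1)^-2·(+1)^0 = +1.
v=7: a=7^0·(≡2), b=7^-1·(≡1) mod 7; (2|7)=+1, (1|7)=+1; (−1)^{0·-1·3}·(+1)^-1·(+1)^0 = +1.
v=29: a=29^1·(≡14), b=29^1·(≡2) mod 29; (14|29)=-1, (2|29)=-1; (−1)^{1·1·14}·(-1)^1·(-1)^1 = +1.
v=∞: -1595 < 0 and 51359 > 0  ⇒  (a,b)_∞ = +1.
v=11: a=11^3·(≡1), b=11^3·(≡5) mod 11; (1|11)=+1, (5|11)=+1; (−1)^{3·3·5}·(+1)^3·(+1)^3 = -1.
Ram(-1595, 51359) = {11, 23}; no ℚ_11-point on the conic.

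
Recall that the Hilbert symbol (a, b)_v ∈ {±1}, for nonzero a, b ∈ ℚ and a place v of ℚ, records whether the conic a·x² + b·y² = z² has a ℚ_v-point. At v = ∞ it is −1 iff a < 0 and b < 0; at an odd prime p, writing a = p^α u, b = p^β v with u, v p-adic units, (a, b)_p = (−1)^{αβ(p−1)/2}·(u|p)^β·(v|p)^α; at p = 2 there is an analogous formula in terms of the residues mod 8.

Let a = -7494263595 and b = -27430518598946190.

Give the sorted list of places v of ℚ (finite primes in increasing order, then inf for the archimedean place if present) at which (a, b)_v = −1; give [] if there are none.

(a, b) ≡ (-595, -910) mod (ℚ^×)²; places V = {2, 3, 5, 7, 13, 17, ∞}.
(a,b)_17: α=1, u≡1; β=2, v≡1 (mod 17); (1|17)=+1, (1|17)=+1; sign (−1)^0·+1^2·+1^1 = +1.
(a,b)_∞: sgn(-595)=−, sgn(-910)=−, so -1.
(a,b)_5: α=1, u≡1; β=1, v≡2 (mod 5); (1|5)=+1, (2|5)=-1; sign (−1)^0·+1^1·-1^1 = -1.
(a,b)_3: α=2, u≡2; β=2, v≡2 (mod 3); (2|3)=-1, (2|3)=-1; sign (−1)^0·-1^2·-1^2 = +1.
(a,b)_7: α=3, u≡5; β=5, v≡5 (mod 7); (5|7)=-1, (5|7)=-1; sign (−1)^1·-1^5·-1^3 = -1.
(a,b)_13: α=4, u≡10; β=7, v≡7 (mod 13); (10|13)=+1, (7|13)=-1; sign (−1)^0·+1^7·-1^4 = +1.
(a,b)_2: α=0, β=1; u≡5, v≡1 (mod 8); ε(u)ε(v)=0·0, αω(v)=0·0, βω(u)=1·1; sum ≡ 1  ⇒  -1.
|Ram(-595, -910)| = 4, even; anisotropic at {2, 5, 7, ∞}.

[2, 5, 7, inf]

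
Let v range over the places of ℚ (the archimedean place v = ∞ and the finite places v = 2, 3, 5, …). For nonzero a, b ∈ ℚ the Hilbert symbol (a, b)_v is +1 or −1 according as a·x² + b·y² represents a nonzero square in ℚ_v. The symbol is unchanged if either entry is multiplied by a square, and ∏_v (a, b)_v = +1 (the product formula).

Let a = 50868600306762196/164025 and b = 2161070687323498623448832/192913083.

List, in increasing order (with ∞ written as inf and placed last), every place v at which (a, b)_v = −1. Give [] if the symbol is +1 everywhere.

[19, 23]

(a, b) ≡ (589, 69) mod (ℚ^×)²; places V = {2, 3, 5, 7, 11, 19, 23, 31, ∞}.
(a,b)_∞: sgn(589)=+, sgn(69)=+, so +1.
(a,b)_31: α=3, u≡2; β=4, v≡19 (mod 31); (2|31)=+1, (19|31)=+1; sign (−1)^0·+1^4·+1^3 = +1.
(a,b)_19: α=3, u≡13; β=4, v≡2 (mod 19); (13|19)=-1, (2|19)=-1; sign (−1)^0·-1^4·-1^3 = -1.
(a,b)_7: α=6, u≡2; β=8, v≡3 (mod 7); (2|7)=+1, (3|7)=-1; sign (−1)^0·+1^8·-1^6 = +1.
(a,b)_3: α=-8, u≡1; β=-13, v≡2 (mod 3); (1|3)=+1, (2|3)=-1; sign (−1)^0·+1^-13·-1^-8 = +1.
(a,b)_2: α=2, β=8; u≡5, v≡5 (mod 8); ε(u)ε(v)=0·0, αω(v)=2·1, βω(u)=8·1; sum ≡ 0  ⇒  +1.
(a,b)_11: α=0, u≡6; β=-2, v≡9 (mod 11); (6|11)=-1, (9|11)=+1; sign (−1)^0·-1^-2·+1^0 = +1.
(a,b)_5: α=-2, u≡1; β=0, v≡4 (mod 5); (1|5)=+1, (4|5)=+1; sign (−1)^0·+1^0·+1^-2 = +1.
(a,b)_23: α=2, u≡17; β=3, v≡4 (mod 23); (17|23)=-1, (4|23)=+1; sign (−1)^0·-1^3·+1^2 = -1.
Ram(589, 69) = {19, 23}; no ℚ_19-point on the conic.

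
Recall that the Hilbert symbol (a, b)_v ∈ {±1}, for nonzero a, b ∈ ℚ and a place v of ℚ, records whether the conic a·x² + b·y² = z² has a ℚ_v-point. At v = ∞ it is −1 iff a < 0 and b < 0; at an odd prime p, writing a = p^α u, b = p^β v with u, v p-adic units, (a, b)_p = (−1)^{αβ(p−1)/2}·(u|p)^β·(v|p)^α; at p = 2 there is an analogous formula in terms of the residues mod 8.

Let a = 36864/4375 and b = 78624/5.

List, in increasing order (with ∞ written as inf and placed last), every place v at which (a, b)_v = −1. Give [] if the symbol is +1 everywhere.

Mod squares: a ≡ 7, b ≡ 2730. Check v ∈ {∞, 2, 3, 5, 7, 13}.
v=∞: 7 > 0 and 2730 > 0  ⇒  (a,b)_∞ = +1.
v=13: a=13^0·(≡5), b=13^1·(≡11) mod 13; (5|13)=-1, (11|13)=-1; (−1)^{0·1·6}·(-1)^1·(-1)^0 = -1.
v=5: a=5^-4·(≡2), b=5^-1·(≡4) mod 5; (2|5)=-1, (4|5)=+1; (−1)^{-4·-1·2}·(-1)^-1·(+1)^-4 = -1.
v=7: a=7^-1·(≡1), b=7^1·(≡5) mod 7; (1|7)=+1, (5|7)=-1; (−1)^{-1·1·3}·(+1)^1·(-1)^-1 = +1.
v=3: a=3^2·(≡1), b=3^3·(≡1) mod 3; (1|3)=+1, (1|3)=+1; (−1)^{2·3·1}·(+1)^3·(+1)^2 = +1.
v=2: v_2(a)=12, v_2(b)=5; units ≡ 7, 5 (mod 8); ε·ε+αω+βω = 1·0+12·1+5·0 ≡ 0  ⇒  (a,b)_2 = +1.
(7, 2730 / ℚ) ramifies at {5, 13}: a division algebra.

[5, 13]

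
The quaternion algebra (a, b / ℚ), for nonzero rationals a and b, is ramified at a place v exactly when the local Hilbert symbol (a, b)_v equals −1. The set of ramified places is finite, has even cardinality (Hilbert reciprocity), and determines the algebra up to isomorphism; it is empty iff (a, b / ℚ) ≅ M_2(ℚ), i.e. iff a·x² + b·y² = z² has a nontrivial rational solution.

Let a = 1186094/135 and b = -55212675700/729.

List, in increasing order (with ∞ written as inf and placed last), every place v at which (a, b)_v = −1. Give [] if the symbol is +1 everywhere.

[2, 3, 5, 13]

Mod squares: a ≡ 7410, b ≡ -13. Check v ∈ {∞, 2, 3, 5, 7, 13, 19}.
v=∞: 7410 > 0 and -13 < 0  ⇒  (a,b)_∞ = +1.
v=5: a=5^-1·(≡2), b=5^2·(≡3) mod 5; (2|5)=-1, (3|5)=-1; (−1)^{-1·2·2}·(-1)^2·(-1)^-1 = -1.
v=19: a=19^1·(≡15), b=19^2·(≡7) mod 19; (15|19)=-1, (7|19)=+1; (−1)^{1·2·9}·(-1)^2·(+1)^1 = +1.
v=7: a=7^4·(≡2), b=7^6·(≡1) mod 7; (2|7)=+1, (1|7)=+1; (−1)^{4·6·3}·(+1)^6·(+1)^4 = +1.
v=13: a=13^1·(≡6), b=13^1·(≡12) mod 13; (6|13)=-1, (12|13)=+1; (−1)^{1·1·6}·(-1)^1·(+1)^1 = -1.
v=2: v_2(a)=1, v_2(b)=2; units ≡ 1, 3 (mod 8); ε·ε+αω+βω = 0·1+1·1+2·0 ≡ 1  ⇒  (a,b)_2 = -1.
v=3: a=3^-3·(≡1), b=3^-6·(≡2) mod 3; (1|3)=+1, (2|3)=-1; (−1)^{-3·-6·1}·(+1)^-6·(-1)^-3 = -1.
|Ram(7410, -13)| = 4, even; anisotropic at {2, 3, 5, 13}.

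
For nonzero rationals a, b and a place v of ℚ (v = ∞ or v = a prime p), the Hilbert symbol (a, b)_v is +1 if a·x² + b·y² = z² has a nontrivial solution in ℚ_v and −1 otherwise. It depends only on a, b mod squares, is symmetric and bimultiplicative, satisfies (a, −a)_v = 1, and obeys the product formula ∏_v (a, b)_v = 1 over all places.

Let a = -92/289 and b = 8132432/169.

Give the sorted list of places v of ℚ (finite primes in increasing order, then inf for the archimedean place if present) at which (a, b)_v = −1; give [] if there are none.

[11, 23]

Mod squares: a ≡ -23, b ≡ 10373. Check v ∈ {∞, 2, 7, 11, 13, 17, 23, 41}.
v=∞: -23 < 0 and 10373 > 0  ⇒  (a,b)_∞ = +1.
v=17: a=17^-2·(≡10), b=17^0·(≡11) mod 17; (10|17)=-1, (11|17)=-1; (−1)^{-2·0·8}·(-1)^0·(-1)^-2 = +1.
v=11: a=11^0·(≡6), b=11^1·(≡6) mod 11; (6|11)=-1, (6|11)=-1; (−1)^{0·1·5}·(-1)^1·(-1)^0 = -1.
v=41: a=41^0·(≡36), b=41^1·(≡7) mod 41; (36|41)=+1, (7|41)=-1; (−1)^{0·1·20}·(+1)^1·(-1)^0 = +1.
v=23: a=23^1·(≡5), b=23^1·(≡15) mod 23; (5|23)=-1, (15|23)=-1; (−1)^{1·1·11}·(-1)^1·(-1)^1 = -1.
v=2: v_2(a)=2, v_2(b)=4; units ≡ 1, 5 (mod 8); ε·ε+αω+βω = 0·0+2·1+4·0 ≡ 0  ⇒  (a,b)_2 = +1.
v=13: a=13^0·(≡4), b=13^-2·(≡9) mod 13; (4|13)=+1, (9|13)=+1; (−1)^{0·-2·6}·(+1)^-2·(+1)^0 = +1.
v=7: a=7^0·(≡3), b=7^2·(≡5) mod 7; (3|7)=-1, (5|7)=-1; (−1)^{0·2·3}·(-1)^2·(-1)^0 = +1.
|Ram(-23, 10373)| = 2, even; anisotropic at {11, 23}.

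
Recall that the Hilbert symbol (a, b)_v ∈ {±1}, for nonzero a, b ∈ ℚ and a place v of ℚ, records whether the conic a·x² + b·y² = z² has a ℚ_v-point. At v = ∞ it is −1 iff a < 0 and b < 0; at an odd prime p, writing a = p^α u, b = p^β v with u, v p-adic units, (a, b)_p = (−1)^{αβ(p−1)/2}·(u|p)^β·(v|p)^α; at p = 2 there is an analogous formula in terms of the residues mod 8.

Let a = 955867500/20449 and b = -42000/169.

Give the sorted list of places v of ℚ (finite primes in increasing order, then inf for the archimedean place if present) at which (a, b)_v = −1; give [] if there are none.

Mod squares: a ≡ 3, b ≡ -105. Check v ∈ {∞, 2, 3, 5, 7, 11, 13, 17}.
v=5: a=5^4·(≡2), b=5^3·(≡1) mod 5; (2|5)=-1, (1|5)=+1; (−1)^{4·3·2}·(-1)^3·(+1)^4 = -1.
v=17: a=17^2·(≡10), b=17^0·(≡10) mod 17; (10|17)=-1, (10|17)=-1; (−1)^{2·0·8}·(-1)^0·(-1)^2 = +1.
v=2: v_2(a)=2, v_2(b)=4; units ≡ 3, 7 (mod 8); ε·ε+αω+βω = 1·1+2·0+4·1 ≡ 1  ⇒  (a,b)_2 = -1.
v=∞: 3 > 0 and -105 < 0  ⇒  (a,b)_∞ = +1.
v=13: a=13^-2·(≡4), b=13^-2·(≡3) mod 13; (4|13)=+1, (3|13)=+1; (−1)^{-2·-2·6}·(+1)^-2·(+1)^-2 = +1.
v=3: a=3^3·(≡1), b=3^1·(≡1) mod 3; (1|3)=+1, (1|3)=+1; (−1)^{3·1·1}·(+1)^1·(+1)^3 = -1.
v=7: a=7^2·(≡6), b=7^1·(≡6) mod 7; (6|7)=-1, (6|7)=-1; (−1)^{2·1·3}·(-1)^1·(-1)^2 = -1.
v=11: a=11^-2·(≡4), b=11^0·(≡5) mod 11; (4|11)=+1, (5|11)=+1; (−1)^{-2·0·5}·(+1)^0·(+1)^-2 = +1.
Ram(3, -105) = {2, 3, 5, 7}; no ℚ_2-point on the conic.

[2, 3, 5, 7]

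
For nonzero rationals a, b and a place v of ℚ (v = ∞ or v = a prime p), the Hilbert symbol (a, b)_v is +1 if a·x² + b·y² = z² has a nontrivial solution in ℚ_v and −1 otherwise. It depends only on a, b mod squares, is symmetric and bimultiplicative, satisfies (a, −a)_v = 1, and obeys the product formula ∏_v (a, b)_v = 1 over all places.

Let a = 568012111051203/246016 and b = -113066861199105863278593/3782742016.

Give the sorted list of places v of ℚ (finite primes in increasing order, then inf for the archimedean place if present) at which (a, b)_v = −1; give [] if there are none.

Mod squares: a ≡ 203, b ≡ -377. Check v ∈ {∞, 2, 3, 7, 13, 17, 29, 31}.
v=29: a=29^5·(≡25), b=29^7·(≡5) mod 29; (25|29)=+1, (5|29)=+1; (−1)^{5·7·14}·(+1)^7·(+1)^5 = +1.
v=2: v_2(a)=-8, v_2(b)=-12; units ≡ 3, 7 (mod 8); ε·ε+αω+βω = 1·1+-8·0+-12·1 ≡ 1  ⇒  (a,b)_2 = -1.
v=3: a=3^4·(≡2), b=3^6·(≡1) mod 3; (2|3)=-1, (1|3)=+1; (−1)^{4·6·1}·(-1)^6·(+1)^4 = +1.
v=31: a=31^-2·(≡13), b=31^-4·(≡27) mod 31; (13|31)=-1, (27|31)=-1; (−1)^{-2·-4·15}·(-1)^-4·(-1)^-2 = +1.
v=7: a=7^1·(≡1), b=7^2·(≡1) mod 7; (1|7)=+1, (1|7)=+1; (−1)^{1·2·3}·(+1)^2·(+1)^1 = +1.
v=13: a=13^2·(≡2), b=13^3·(≡3) mod 13; (2|13)=-1, (3|13)=+1; (−1)^{2·3·6}·(-1)^3·(+1)^2 = -1.
v=17: a=17^2·(≡15), b=17^4·(≡6) mod 17; (15|17)=+1, (6|17)=-1; (−1)^{2·4·8}·(+1)^4·(-1)^2 = +1.
v=∞: 203 > 0 and -377 < 0  ⇒  (a,b)_∞ = +1.
Ram(203, -377) = {2, 13}; no ℚ_2-point on the conic.

[2, 13]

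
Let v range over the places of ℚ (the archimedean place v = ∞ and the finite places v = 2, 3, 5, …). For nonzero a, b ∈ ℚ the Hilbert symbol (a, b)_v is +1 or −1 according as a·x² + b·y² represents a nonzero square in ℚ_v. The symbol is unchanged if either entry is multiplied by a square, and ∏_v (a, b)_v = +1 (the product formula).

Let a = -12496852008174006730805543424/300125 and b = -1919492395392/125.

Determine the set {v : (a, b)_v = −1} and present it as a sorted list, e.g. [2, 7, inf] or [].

[2, 3, 5, 11, 13, 17, 23, inf]

Mod squares: a ≡ -8970, b ≡ -1677390. Check v ∈ {∞, 2, 3, 5, 7, 11, 13, 17, 23}.
v=13: a=13^7·(≡10), b=13^3·(≡6) mod 13; (10|13)=+1, (6|13)=-1; (−1)^{7·3·6}·(+1)^3·(-1)^7 = -1.
v=7: a=7^-4·(≡2), b=7^0·(≡5) mod 7; (2|7)=+1, (5|7)=-1; (−1)^{-4·0·3}·(+1)^0·(-1)^-4 = +1.
v=23: a=23^7·(≡13), b=23^3·(≡16) mod 23; (13|23)=+1, (16|23)=+1; (−1)^{7·3·11}·(+1)^3·(+1)^7 = -1.
v=11: a=11^4·(≡8), b=11^1·(≡1) mod 11; (8|11)=-1, (1|11)=+1; (−1)^{4·1·5}·(-1)^1·(+1)^4 = -1.
v=17: a=17^2·(≡6), b=17^1·(≡4) mod 17; (6|17)=-1, (4|17)=+1; (−1)^{2·1·8}·(-1)^1·(+1)^2 = -1.
v=5: a=5^-3·(≡1), b=5^-3·(≡3) mod 5; (1|5)=+1, (3|5)=-1; (−1)^{-3·-3·2}·(+1)^-3·(-1)^-3 = -1.
v=3: a=3^3·(≡1), b=3^1·(≡1) mod 3; (1|3)=+1, (1|3)=+1; (−1)^{3·1·1}·(+1)^1·(+1)^3 = -1.
v=2: v_2(a)=9, v_2(b)=7; units ≡ 3, 1 (mod 8); ε·ε+αω+βω = 1·0+9·0+7·1 ≡ 1  ⇒  (a,b)_2 = -1.
v=∞: -8970 < 0 and -1677390 < 0  ⇒  (a,b)_∞ = -1.
(-8970, -1677390 / ℚ) ramifies at {2, 3, 5, 11, 13, 17, 23, ∞}: a division algebra.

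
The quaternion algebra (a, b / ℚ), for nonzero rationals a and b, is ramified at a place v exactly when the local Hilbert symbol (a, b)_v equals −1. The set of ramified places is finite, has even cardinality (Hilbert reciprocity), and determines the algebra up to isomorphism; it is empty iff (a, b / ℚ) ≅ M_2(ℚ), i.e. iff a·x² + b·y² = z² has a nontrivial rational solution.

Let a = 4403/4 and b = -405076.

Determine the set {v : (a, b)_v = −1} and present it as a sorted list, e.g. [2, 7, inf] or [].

[2, 17, 23, 37]

Mod squares: a ≡ 4403, b ≡ -101269. Check v ∈ {∞, 2, 7, 17, 23, 37}.
v=23: a=23^0·(≡14), b=23^1·(≡6) mod 23; (14|23)=-1, (6|23)=+1; (−1)^{0·1·11}·(-1)^1·(+1)^0 = -1.
v=37: a=37^1·(≡2), b=37^1·(≡4) mod 37; (2|37)=-1, (4|37)=+1; (−1)^{1·1·18}·(-1)^1·(+1)^1 = -1.
v=2: v_2(a)=-2, v_2(b)=2; units ≡ 3, 3 (mod 8); ε·ε+αω+βω = 1·1+-2·1+2·1 ≡ 1  ⇒  (a,b)_2 = -1.
v=7: a=7^1·(≡5), b=7^1·(≡1) mod 7; (5|7)=-1, (1|7)=+1; (−1)^{1·1·3}·(-1)^1·(+1)^1 = +1.
v=17: a=17^1·(≡1), b=17^1·(≡6) mod 17; (1|17)=+1, (6|17)=-1; (−1)^{1·1·8}·(+1)^1·(-1)^1 = -1.
v=∞: 4403 > 0 and -101269 < 0  ⇒  (a,b)_∞ = +1.
Ram(4403, -101269) = {2, 17, 23, 37}; no ℚ_2-point on the conic.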